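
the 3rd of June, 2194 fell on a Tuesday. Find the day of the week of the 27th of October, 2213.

Wednesday

Day-of-year of June 3, 2194: 154.
Day-of-year of October 27, 2213: 300.
2194 has 365 days, so 365 − 154 = 211 days remain in 2194.
Full years 2195–2212: 14 common + 4 leap = 14×365 + 4×366 = 6574 days.
Total: 211 + 6574 + 300 = 7085 days.
7085 mod 7 = 1, so 1 day after Tuesday is Wednesday.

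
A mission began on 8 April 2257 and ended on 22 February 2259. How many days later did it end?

685

Day-of-year of April 8, 2257: 98.
Day-of-year of February 22, 2259: 53.
2257 has 365 days, so 365 − 98 = 267 days remain in 2257.
Full years: 2258: 365. Sum = 365.
Total: 267 + 365 + 53 = 685 days.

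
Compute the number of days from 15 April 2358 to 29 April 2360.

745

Day-of-year of April 15, 2358: 105.
Day-of-year of April 29, 2360: 120.
2358 has 365 days, so 365 − 105 = 260 days remain in 2358.
Full years: 2359: 365. Sum = 365.
Total: 260 + 365 + 120 = 745 days.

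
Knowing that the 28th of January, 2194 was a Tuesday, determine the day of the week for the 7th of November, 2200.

Friday

January 28, 2194 → January 28, 2195: 365 days.
January 28, 2195 → January 28, 2196: 365 days.
January 28, 2196 → January 28, 2197: 366 days (2196 is a leap year).
January 28, 2197 → January 28, 2198: 365 days.
January 28, 2198 → January 28, 2199: 365 days.
January 28, 2199 → January 28, 2200: 365 days.
January 2200: 31 − 28 = 3 days remain.
Then 9 full months totalling 273 days.
November 1–7, 2200: 7 days.
Residual: 283 days.
Total: 2474 days.
2474 mod 7 = 3, so 3 days after Tuesday is Friday.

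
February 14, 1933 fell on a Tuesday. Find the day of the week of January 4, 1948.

Sunday

From February 14, 1933 to February 14, 1947: 14 years, of which 3 contain a Feb 29 — 11×365 + 3×366 = 5113 days.
February 1947: 28 − 14 = 14 days remain (1947 is not a leap year, so February has 28 days).
Then 10 full months totalling 306 days.
January 1–4, 1948: 4 days.
Residual: 324 days.
Total: 5437 days.
5437 mod 7 = 5, so 5 days after Tuesday is Sunday.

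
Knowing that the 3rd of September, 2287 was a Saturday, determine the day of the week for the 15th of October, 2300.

Day-of-year of September 3, 2287: 246.
Day-of-year of October 15, 2300: 288.
2287 has 365 days, so 365 − 246 = 119 days remain in 2287.
Full years 2288–2299: 9 common + 3 leap = 9×365 + 3×366 = 4383 days.
Total: 119 + 4383 + 288 = 4790 days.
4790 mod 7 = 2, so 2 days after Saturday is Monday.

Monday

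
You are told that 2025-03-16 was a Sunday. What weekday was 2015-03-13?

Friday

Count forward from the earlier date (March 13, 2015) to the later (March 16, 2025):
Day-of-year of March 13, 2015: 72.
Day-of-year of March 16, 2025: 75.
2015 has 365 days, so 365 − 72 = 293 days remain in 2015.
Full years 2016–2024: 6 common + 3 leap = 6×365 + 3×366 = 3288 days.
Total: 293 + 3288 + 75 = 3656 days.
3656 mod 7 = 2, so 2 days before Sunday is Friday.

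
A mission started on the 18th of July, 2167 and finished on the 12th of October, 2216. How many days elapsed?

From July 18, 2167 to July 18, 2216: 49 years, of which 12 contain a Feb 29 — 37×365 + 12×366 = 17897 days.
(2200 is not a leap year (divisible by 100 but not 400).)
July 2216: 31 − 18 = 13 days remain.
Then August (31), September (30): 31 + 30 = 61 days.
October 1–12, 2216: 12 days.
Residual: 86 days.
Total: 17983 days.

17983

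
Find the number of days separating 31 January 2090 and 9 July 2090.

159

January 2090: 31 − 31 = 0 days remain.
Then February 2090 (28), March (31), April (30), May (31), June (30): 28 + 31 + 30 + 31 + 30 = 150 days.
July 1–9, 2090: 9 days.
Total: 0 + 150 + 9 = 159 days.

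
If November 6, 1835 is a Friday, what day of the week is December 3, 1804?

Monday

Count forward from the earlier date (December 3, 1804) to the later (November 6, 1835):
Day-of-year of December 3, 1804: 338.
Day-of-year of November 6, 1835: 310.
1804 has 366 days, so 366 − 338 = 28 days remain in 1804.
Full years 1805–1834: 23 common + 7 leap = 23×365 + 7×366 = 10957 days.
Total: 28 + 10957 + 310 = 11295 days.
11295 mod 7 = 4, so 4 days before Friday is Monday.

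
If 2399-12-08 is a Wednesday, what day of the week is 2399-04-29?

Count forward from the earlier date (April 29, 2399) to the later (December 8, 2399):
April 2399: 30 − 29 = 1 day remains.
Then May (31), June (30), July (31), August (31), September (30), October (31), November (30): 31 + 30 + 31 + 31 + 30 + 31 + 30 = 214 days.
December 1–8, 2399: 8 days.
Total: 1 + 214 + 8 = 223 days.
223 mod 7 = 6, so 6 days before Wednesday is Thursday.

Thursday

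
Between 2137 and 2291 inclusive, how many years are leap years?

Years divisible by 4: 2140, 2144, …, 2288 — 38 in all.
Of these, 2200 is divisible by 100 but not 400, so not leap.
Leap years: 38 − 1 = 37.

37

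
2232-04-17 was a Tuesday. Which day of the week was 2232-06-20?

Wednesday

April 2232: 30 − 17 = 13 days remain.
Then May (31): 31 days.
June 1–20, 2232: 20 days.
Total: 13 + 31 + 20 = 64 days.
64 mod 7 = 1, so 1 day after Tuesday is Wednesday.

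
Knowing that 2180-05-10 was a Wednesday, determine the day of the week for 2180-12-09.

Saturday

May 2180: 31 − 10 = 21 days remain.
Then June (30), July (31), August (31), September (30), October (31), November (30): 30 + 31 + 31 + 30 + 31 + 30 = 183 days.
December 1–9, 2180: 9 days.
Total: 21 + 183 + 9 = 213 days.
213 mod 7 = 3, so 3 days after Wednesday is Saturday.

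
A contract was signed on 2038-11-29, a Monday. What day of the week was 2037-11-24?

Tuesday

Count forward from the earlier date (November 24, 2037) to the later (November 29, 2038):
November 2037: 30 − 24 = 6 days remain.
Then 11 full months totalling 335 days.
November 1–29, 2038: 29 days.
Total: 6 + 335 + 29 = 370 days.
370 mod 7 = 6, so 6 days before Monday is Tuesday.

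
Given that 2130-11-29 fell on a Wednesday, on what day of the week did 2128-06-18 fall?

Count forward from the earlier date (June 18, 2128) to the later (November 29, 2130):
Day-of-year of June 18, 2128: 170.
Day-of-year of November 29, 2130: 333.
2128 has 366 days, so 366 − 170 = 196 days remain in 2128.
Full years: 2129: 365. Sum = 365.
Total: 196 + 365 + 333 = 894 days.
894 mod 7 = 5, so 5 days before Wednesday is Friday.

Friday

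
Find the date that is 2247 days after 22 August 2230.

16 October 2236

Count 2247 days after August 22, 2230:
August 22, 2230 → August 22, 2231: 365 days.
August 22, 2231 → August 22, 2232: 366 days (2232 is a leap year).
August 22, 2232 → August 22, 2233: 365 days.
August 22, 2233 → August 22, 2234: 365 days.
August 22, 2234 → August 22, 2235: 365 days.
August 22, 2235 → August 22, 2236: 366 days (2236 is a leap year).
August 2236: 31 − 22 = 9 days remain.
Then September (30): 30 days.
October 1–16, 2236: 16 days.
Residual: 55 days.
Total: 2247 days.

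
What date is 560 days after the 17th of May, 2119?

the 27th of November, 2120

Count 560 days after May 17, 2119:
Day-of-year of May 17, 2119: 137.
Day-of-year of November 27, 2120: 332.
2119 has 365 days, so 365 − 137 = 228 days remain in 2119.
Total: 228 + 332 = 560 days.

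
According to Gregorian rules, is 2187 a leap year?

No

2187 is not a leap year.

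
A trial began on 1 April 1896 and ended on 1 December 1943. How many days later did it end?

17409

From April 1, 1896 to April 1, 1943: 47 years, of which 10 contain a Feb 29 — 37×365 + 10×366 = 17165 days.
(1900 is not a leap year (divisible by 100 but not 400).)
April 1943: 30 − 1 = 29 days remain.
Then May (31), June (30), July (31), August (31), September (30), October (31), November (30): 31 + 30 + 31 + 31 + 30 + 31 + 30 = 214 days.
December 1, 1943: 1 day.
Residual: 244 days.
Total: 17409 days.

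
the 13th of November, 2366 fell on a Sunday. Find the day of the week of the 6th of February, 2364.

Count forward from the earlier date (February 6, 2364) to the later (November 13, 2366):
Day-of-year of February 6, 2364: 37.
Day-of-year of November 13, 2366: 317.
2364 has 366 days, so 366 − 37 = 329 days remain in 2364.
Full years: 2365: 365. Sum = 365.
Total: 329 + 365 + 317 = 1011 days.
1011 mod 7 = 3, so 3 days before Sunday is Thursday.

Thursday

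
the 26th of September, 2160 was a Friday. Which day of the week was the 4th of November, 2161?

Wednesday

September 2160: 30 − 26 = 4 days remain.
Then 13 full months totalling 396 days.
November 1–4, 2161: 4 days.
Total: 4 + 396 + 4 = 404 days.
404 mod 7 = 5, so 5 days after Friday is Wednesday.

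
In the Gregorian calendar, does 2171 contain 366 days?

No

2171 is not a leap year.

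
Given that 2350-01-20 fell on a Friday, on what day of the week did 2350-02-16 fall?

January 2350: 31 − 20 = 11 days remain.
February 1–16, 2350: 16 days (2350 is not a leap year).
Total: 11 + 16 = 27 days.
27 mod 7 = 6, so 6 days after Friday is Thursday.

Thursday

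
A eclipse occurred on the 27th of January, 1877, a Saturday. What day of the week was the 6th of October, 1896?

From January 27, 1877 to January 27, 1896: 19 years, of which 4 contain a Feb 29 — 15×365 + 4×366 = 6939 days.
January 1896: 31 − 27 = 4 days remain.
Then February 1896 (29), March (31), April (30), May (31), June (30), July (31), August (31), September (30): 29 + 31 + 30 + 31 + 30 + 31 + 31 + 30 = 243 days.
October 1–6, 1896: 6 days.
Residual: 253 days.
Total: 7192 days.
7192 mod 7 = 3, so 3 days after Saturday is Tuesday.

Tuesday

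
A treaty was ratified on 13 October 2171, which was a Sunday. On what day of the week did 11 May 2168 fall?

Count forward from the earlier date (May 11, 2168) to the later (October 13, 2171):
May 11, 2168 → May 11, 2169: 365 days.
May 11, 2169 → May 11, 2170: 365 days.
May 11, 2170 → May 11, 2171: 365 days.
May 2171: 31 − 11 = 20 days remain.
Then June (30), July (31), August (31), September (30): 30 + 31 + 31 + 30 = 122 days.
October 1–13, 2171: 13 days.
Residual: 155 days.
Total: 1250 days.
1250 mod 7 = 4, so 4 days before Sunday is Wednesday.

Wednesday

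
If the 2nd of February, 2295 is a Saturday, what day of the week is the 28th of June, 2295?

Friday

February 2295: 28 − 2 = 26 days remain (2295 is not a leap year, so February has 28 days).
Then March (31), April (30), May (31): 31 + 30 + 31 = 92 days.
June 1–28, 2295: 28 days.
Total: 26 + 92 + 28 = 146 days.
146 mod 7 = 6, so 6 days after Saturday is Friday.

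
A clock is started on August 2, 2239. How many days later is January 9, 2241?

August 2239: 31 − 2 = 29 days remain.
Then 16 full months totalling 488 days.
January 1–9, 2241: 9 days.
Total: 29 + 488 + 9 = 526 days.

526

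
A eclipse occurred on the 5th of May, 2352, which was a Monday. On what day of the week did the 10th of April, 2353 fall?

May 2352: 31 − 5 = 26 days remain.
Then 10 full months totalling 304 days.
April 1–10, 2353: 10 days.
Total: 26 + 304 + 10 = 340 days.
340 mod 7 = 4, so 4 days after Monday is Friday.

Friday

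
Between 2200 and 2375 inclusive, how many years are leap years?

42

Years divisible by 4: 2200, 2204, …, 2372 — 44 in all.
Of these, 2200, 2300 are divisible by 100 but not 400, so not leap.
Leap years: 44 − 2 = 42.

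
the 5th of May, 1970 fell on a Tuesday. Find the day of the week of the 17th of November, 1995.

Day-of-year of May 5, 1970: 125.
Day-of-year of November 17, 1995: 321.
1970 has 365 days, so 365 − 125 = 240 days remain in 1970.
Full years 1971–1994: 18 common + 6 leap = 18×365 + 6×366 = 8766 days.
Total: 240 + 8766 + 321 = 9327 days.
9327 mod 7 = 3, so 3 days after Tuesday is Friday.

Friday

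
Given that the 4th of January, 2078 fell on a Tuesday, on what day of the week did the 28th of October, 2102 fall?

Day-of-year of January 4, 2078: 4.
Day-of-year of October 28, 2102: 301.
2078 has 365 days, so 365 − 4 = 361 days remain in 2078.
Full years 2079–2101: 18 common + 5 leap = 18×365 + 5×366 = 8400 days.
Total: 361 + 8400 + 301 = 9062 days.
9062 mod 7 = 4, so 4 days after Tuesday is Saturday.

Saturday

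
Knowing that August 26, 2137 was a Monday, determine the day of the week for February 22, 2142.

Thursday

Day-of-year of August 26, 2137: 238.
Day-of-year of February 22, 2142: 53.
2137 has 365 days, so 365 − 238 = 127 days remain in 2137.
Full years: 2138: 365; 2139: 365; 2140: 366; 2141: 365. Sum = 1461.
Total: 127 + 1461 + 53 = 1641 days.
1641 mod 7 = 3, so 3 days after Monday is Thursday.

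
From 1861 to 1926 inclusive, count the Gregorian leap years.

Years divisible by 4: 1864, 1868, …, 1924 — 16 in all.
Of these, 1900 is divisible by 100 but not 400, so not leap.
Leap years: 16 − 1 = 15.

15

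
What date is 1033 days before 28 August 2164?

30 October 2161

Count 1033 days before August 28, 2164:
October 30, 2161 → October 30, 2162: 365 days.
October 30, 2162 → October 30, 2163: 365 days.
October 2163: 31 − 30 = 1 day remains.
Then 9 full months totalling 274 days.
August 1–28, 2164: 28 days.
Residual: 303 days.
Total: 1033 days.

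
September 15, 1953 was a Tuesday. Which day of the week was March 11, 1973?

From September 15, 1953 to September 15, 1972: 19 years, of which 5 contain a Feb 29 — 14×365 + 5×366 = 6940 days.
September 1972: 30 − 15 = 15 days remain.
Then October (31), November (30), December (31), January (31), February 1973 (28): 31 + 30 + 31 + 31 + 28 = 151 days.
March 1–11, 1973: 11 days.
Residual: 177 days.
Total: 7117 days.
7117 mod 7 = 5, so 5 days after Tuesday is Sunday.

Sunday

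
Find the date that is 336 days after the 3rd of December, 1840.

the 4th of November, 1841

Count 336 days after December 3, 1840:
Day-of-year of December 3, 1840: 338.
Day-of-year of November 4, 1841: 308.
1840 has 366 days, so 366 − 338 = 28 days remain in 1840.
Total: 28 + 308 = 336 days.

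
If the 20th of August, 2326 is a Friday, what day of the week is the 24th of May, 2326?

Count forward from the earlier date (May 24, 2326) to the later (August 20, 2326):
May 2326: 31 − 24 = 7 days remain.
Then June (30), July (31): 30 + 31 = 61 days.
August 1–20, 2326: 20 days.
Total: 7 + 61 + 20 = 88 days.
88 mod 7 = 4, so 4 days before Friday is Monday.

Monday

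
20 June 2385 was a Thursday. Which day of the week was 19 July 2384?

Count forward from the earlier date (July 19, 2384) to the later (June 20, 2385):
July 2384: 31 − 19 = 12 days remain.
Then 10 full months totalling 304 days.
June 1–20, 2385: 20 days.
Total: 12 + 304 + 20 = 336 days.
336 is a multiple of 7, so 19 July 2384 falls on the same weekday: Thursday.

Thursday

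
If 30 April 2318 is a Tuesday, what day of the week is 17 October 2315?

Sunday

Count forward from the earlier date (October 17, 2315) to the later (April 30, 2318):
Day-of-year of October 17, 2315: 290.
Day-of-year of April 30, 2318: 120.
2315 has 365 days, so 365 − 290 = 75 days remain in 2315.
Full years: 2316: 366; 2317: 365. Sum = 731.
Total: 75 + 731 + 120 = 926 days.
926 mod 7 = 2, so 2 days before Tuesday is Sunday.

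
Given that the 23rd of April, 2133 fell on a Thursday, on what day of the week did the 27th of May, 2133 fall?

Wednesday

April 2133: 30 − 23 = 7 days remain.
May 1–27, 2133: 27 days.
Total: 7 + 27 = 34 days.
34 mod 7 = 6, so 6 days after Thursday is Wednesday.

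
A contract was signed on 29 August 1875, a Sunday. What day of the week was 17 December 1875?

August 1875: 31 − 29 = 2 days remain.
Then September (30), October (31), November (30): 30 + 31 + 30 = 91 days.
December 1–17, 1875: 17 days.
Total: 2 + 91 + 17 = 110 days.
110 mod 7 = 5, so 5 days after Sunday is Friday.

Friday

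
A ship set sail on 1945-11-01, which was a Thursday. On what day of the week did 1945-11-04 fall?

Within November 1945: 4 − 1 = 3 days.
3 mod 7 = 3, so 3 days after Thursday is Sunday.

Sunday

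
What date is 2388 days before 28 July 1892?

13 January 1886

Count 2388 days before July 28, 1892:
January 13, 1886 → January 13, 1887: 365 days.
January 13, 1887 → January 13, 1888: 365 days.
January 13, 1888 → January 13, 1889: 366 days (1888 is a leap year).
January 13, 1889 → January 13, 1890: 365 days.
January 13, 1890 → January 13, 1891: 365 days.
January 13, 1891 → January 13, 1892: 365 days.
January 1892: 31 − 13 = 18 days remain.
Then February 1892 (29), March (31), April (30), May (31), June (30): 29 + 31 + 30 + 31 + 30 = 151 days.
July 1–28, 1892: 28 days.
Residual: 197 days.
Total: 2388 days.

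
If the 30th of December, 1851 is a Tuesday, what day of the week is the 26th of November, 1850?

Tuesday

Count forward from the earlier date (November 26, 1850) to the later (December 30, 1851):
Day-of-year of November 26, 1850: 330.
Day-of-year of December 30, 1851: 364.
1850 has 365 days, so 365 − 330 = 35 days remain in 1850.
Total: 35 + 364 = 399 days.
399 is a multiple of 7, so the 26th of November, 1850 falls on the same weekday: Tuesday.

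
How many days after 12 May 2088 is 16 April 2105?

Day-of-year of May 12, 2088: 133.
Day-of-year of April 16, 2105: 106.
2088 has 366 days, so 366 − 133 = 233 days remain in 2088.
Full years 2089–2104: 13 common + 3 leap = 13×365 + 3×366 = 5843 days.
Total: 233 + 5843 + 106 = 6182 days.

6182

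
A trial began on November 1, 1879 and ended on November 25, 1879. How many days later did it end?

Within November 1879: 25 − 1 = 24 days.

24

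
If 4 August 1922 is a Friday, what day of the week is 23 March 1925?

Monday

Day-of-year of August 4, 1922: 216.
Day-of-year of March 23, 1925: 82.
1922 has 365 days, so 365 − 216 = 149 days remain in 1922.
Full years: 1923: 365; 1924: 366. Sum = 731.
Total: 149 + 731 + 82 = 962 days.
962 mod 7 = 3, so 3 days after Friday is Monday.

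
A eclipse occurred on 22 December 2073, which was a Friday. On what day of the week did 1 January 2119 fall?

Sunday

From December 22, 2073 to December 22, 2118: 45 years, of which 10 contain a Feb 29 — 35×365 + 10×366 = 16435 days.
(2100 is not a leap year (divisible by 100 but not 400).)
December 2118: 31 − 22 = 9 days remain.
January 1, 2119: 1 day.
Residual: 10 days.
Total: 16445 days.
16445 mod 7 = 2, so 2 days after Friday is Sunday.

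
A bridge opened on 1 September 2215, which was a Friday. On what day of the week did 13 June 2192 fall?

Wednesday

Count forward from the earlier date (June 13, 2192) to the later (September 1, 2215):
Day-of-year of June 13, 2192: 165.
Day-of-year of September 1, 2215: 244.
2192 has 366 days, so 366 − 165 = 201 days remain in 2192.
Full years 2193–2214: 18 common + 4 leap = 18×365 + 4×366 = 8034 days.
Total: 201 + 8034 + 244 = 8479 days.
8479 mod 7 = 2, so 2 days before Friday is Wednesday.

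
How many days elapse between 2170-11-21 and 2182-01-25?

4083

From November 21, 2170 to November 21, 2181: 11 years, of which 3 contain a Feb 29 — 8×365 + 3×366 = 4018 days.
November 2181: 30 − 21 = 9 days remain.
Then December (31): 31 days.
January 1–25, 2182: 25 days.
Residual: 65 days.
Total: 4083 days.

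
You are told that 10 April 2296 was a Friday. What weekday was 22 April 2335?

From April 10, 2296 to April 10, 2335: 39 years, of which 8 contain a Feb 29 — 31×365 + 8×366 = 14243 days.
(2300 is not a leap year (divisible by 100 but not 400).)
Within April 2335: 22 − 10 = 12 days.
Total: 14255 days.
14255 mod 7 = 3, so 3 days after Friday is Monday.

Monday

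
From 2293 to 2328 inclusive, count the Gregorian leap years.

8

Years divisible by 4 in [2293, 2328]: 2296, 2300, 2304, 2308, 2312, 2316, 2320, 2324, 2328.
Of these, 2300 is divisible by 100 but not 400, so not leap.
Leap years: 9 − 1 = 8.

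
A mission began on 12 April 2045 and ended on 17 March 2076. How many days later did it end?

11297

Day-of-year of April 12, 2045: 102.
Day-of-year of March 17, 2076: 77.
2045 has 365 days, so 365 − 102 = 263 days remain in 2045.
Full years 2046–2075: 23 common + 7 leap = 23×365 + 7×366 = 10957 days.
Total: 263 + 10957 + 77 = 11297 days.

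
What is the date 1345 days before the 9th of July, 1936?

the 2nd of November, 1932

Count 1345 days before July 9, 1936:
Day-of-year of November 2, 1932: 307.
Day-of-year of July 9, 1936: 191.
1932 has 366 days, so 366 − 307 = 59 days remain in 1932.
Full years: 1933: 365; 1934: 365; 1935: 365. Sum = 1095.
Total: 59 + 1095 + 191 = 1345 days.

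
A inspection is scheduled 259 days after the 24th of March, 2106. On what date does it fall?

the 8th of December, 2106

Count 259 days after March 24, 2106:
March 2106: 31 − 24 = 7 days remain.
Then April (30), May (31), June (30), July (31), August (31), September (30), October (31), November (30): 30 + 31 + 30 + 31 + 31 + 30 + 31 + 30 = 244 days.
December 1–8, 2106: 8 days.
Total: 7 + 244 + 8 = 259 days.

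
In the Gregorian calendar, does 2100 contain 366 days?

2100 is not a leap year (divisible by 100 but not 400).

No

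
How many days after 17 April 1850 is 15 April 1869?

6938

Day-of-year of April 17, 1850: 107.
Day-of-year of April 15, 1869: 105.
1850 has 365 days, so 365 − 107 = 258 days remain in 1850.
Full years 1851–1868: 13 common + 5 leap = 13×365 + 5×366 = 6575 days.
Total: 258 + 6575 + 105 = 6938 days.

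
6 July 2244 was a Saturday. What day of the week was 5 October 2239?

Saturday

Count forward from the earlier date (October 5, 2239) to the later (July 6, 2244):
Day-of-year of October 5, 2239: 278.
Day-of-year of July 6, 2244: 188.
2239 has 365 days, so 365 − 278 = 87 days remain in 2239.
Full years: 2240: 366; 2241: 365; 2242: 365; 2243: 365. Sum = 1461.
Total: 87 + 1461 + 188 = 1736 days.
1736 is a multiple of 7, so 5 October 2239 falls on the same weekday: Saturday.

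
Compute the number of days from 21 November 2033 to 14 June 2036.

936

Day-of-year of November 21, 2033: 325.
Day-of-year of June 14, 2036: 166.
2033 has 365 days, so 365 − 325 = 40 days remain in 2033.
Full years: 2034: 365; 2035: 365. Sum = 730.
Total: 40 + 730 + 166 = 936 days.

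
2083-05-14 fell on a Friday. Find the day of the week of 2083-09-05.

Sunday

May 2083: 31 − 14 = 17 days remain.
Then June (30), July (31), August (31): 30 + 31 + 31 = 92 days.
September 1–5, 2083: 5 days.
Total: 17 + 92 + 5 = 114 days.
114 mod 7 = 2, so 2 days after Friday is Sunday.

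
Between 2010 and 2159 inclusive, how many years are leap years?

Years divisible by 4: 2012, 2016, …, 2156 — 37 in all.
Of these, 2100 is divisible by 100 but not 400, so not leap.
Leap years: 37 − 1 = 36.

36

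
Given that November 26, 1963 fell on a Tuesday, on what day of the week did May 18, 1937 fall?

Count forward from the earlier date (May 18, 1937) to the later (November 26, 1963):
From May 18, 1937 to May 18, 1963: 26 years, of which 6 contain a Feb 29 — 20×365 + 6×366 = 9496 days.
May 1963: 31 − 18 = 13 days remain.
Then June (30), July (31), August (31), September (30), October (31): 30 + 31 + 31 + 30 + 31 = 153 days.
November 1–26, 1963: 26 days.
Residual: 192 days.
Total: 9688 days.
9688 is a multiple of 7, so May 18, 1937 falls on the same weekday: Tuesday.

Tuesday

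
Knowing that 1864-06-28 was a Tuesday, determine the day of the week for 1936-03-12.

Day-of-year of June 28, 1864: 180.
Day-of-year of March 12, 1936: 72.
1864 has 366 days, so 366 − 180 = 186 days remain in 1864.
Full years 1865–1935: 55 common + 16 leap = 55×365 + 16×366 = 25931 days.
Total: 186 + 25931 + 72 = 26189 days.
26189 mod 7 = 2, so 2 days after Tuesday is Thursday.

Thursday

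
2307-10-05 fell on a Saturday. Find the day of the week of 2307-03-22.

Count forward from the earlier date (March 22, 2307) to the later (October 5, 2307):
March 2307: 31 − 22 = 9 days remain.
Then April (30), May (31), June (30), July (31), August (31), September (30): 30 + 31 + 30 + 31 + 31 + 30 = 183 days.
October 1–5, 2307: 5 days.
Total: 9 + 183 + 5 = 197 days.
197 mod 7 = 1, so 1 day before Saturday is Friday.

Friday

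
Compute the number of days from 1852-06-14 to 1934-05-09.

29913

Day-of-year of June 14, 1852: 166.
Day-of-year of May 9, 1934: 129.
1852 has 366 days, so 366 − 166 = 200 days remain in 1852.
Full years 1853–1933: 62 common + 19 leap = 62×365 + 19×366 = 29584 days.
Total: 200 + 29584 + 129 = 29913 days.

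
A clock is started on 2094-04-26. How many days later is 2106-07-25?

4472

Day-of-year of April 26, 2094: 116.
Day-of-year of July 25, 2106: 206.
2094 has 365 days, so 365 − 116 = 249 days remain in 2094.
Full years 2095–2105: 9 common + 2 leap = 9×365 + 2×366 = 4017 days.
Total: 249 + 4017 + 206 = 4472 days.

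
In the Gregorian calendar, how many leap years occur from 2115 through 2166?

Years divisible by 4: 2116, 2120, …, 2164 — 13 in all.
No century exceptions apply. Count: 13.

13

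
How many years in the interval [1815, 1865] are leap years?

Years divisible by 4: 1816, 1820, …, 1864 — 13 in all.
No century exceptions apply. Count: 13.

13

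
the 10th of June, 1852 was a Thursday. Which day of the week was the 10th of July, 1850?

Count forward from the earlier date (July 10, 1850) to the later (June 10, 1852):
July 1850: 31 − 10 = 21 days remain.
Then 22 full months totalling 670 days.
June 1–10, 1852: 10 days.
Total: 21 + 670 + 10 = 701 days.
701 mod 7 = 1, so 1 day before Thursday is Wednesday.

Wednesday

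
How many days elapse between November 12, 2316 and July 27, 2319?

987

Day-of-year of November 12, 2316: 317.
Day-of-year of July 27, 2319: 208.
2316 has 366 days, so 366 − 317 = 49 days remain in 2316.
Full years: 2317: 365; 2318: 365. Sum = 730.
Total: 49 + 730 + 208 = 987 days.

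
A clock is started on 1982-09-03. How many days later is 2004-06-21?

Day-of-year of September 3, 1982: 246.
Day-of-year of June 21, 2004: 173.
1982 has 365 days, so 365 − 246 = 119 days remain in 1982.
Full years 1983–2003: 16 common + 5 leap = 16×365 + 5×366 = 7670 days.
Total: 119 + 7670 + 173 = 7962 days.

7962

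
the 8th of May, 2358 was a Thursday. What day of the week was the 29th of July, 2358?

May 2358: 31 − 8 = 23 days remain.
Then June (30): 30 days.
July 1–29, 2358: 29 days.
Total: 23 + 30 + 29 = 82 days.
82 mod 7 = 5, so 5 days after Thursday is Tuesday.

Tuesday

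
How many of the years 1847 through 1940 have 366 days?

23

Years divisible by 4: 1848, 1852, …, 1940 — 24 in all.
Of these, 1900 is divisible by 100 but not 400, so not leap.
Leap years: 24 − 1 = 23.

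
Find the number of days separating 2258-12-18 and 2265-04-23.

2318

December 18, 2258 → December 18, 2259: 365 days.
December 18, 2259 → December 18, 2260: 366 days (2260 is a leap year).
December 18, 2260 → December 18, 2261: 365 days.
December 18, 2261 → December 18, 2262: 365 days.
December 18, 2262 → December 18, 2263: 365 days.
December 18, 2263 → December 18, 2264: 366 days (2264 is a leap year).
December 2264: 31 − 18 = 13 days remain.
Then January (31), February 2265 (28), March (31): 31 + 28 + 31 = 90 days.
April 1–23, 2265: 23 days.
Residual: 126 days.
Total: 2318 days.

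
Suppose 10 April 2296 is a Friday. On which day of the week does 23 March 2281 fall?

Count forward from the earlier date (March 23, 2281) to the later (April 10, 2296):
From March 23, 2281 to March 23, 2296: 15 years, of which 4 contain a Feb 29 — 11×365 + 4×366 = 5479 days.
March 2296: 31 − 23 = 8 days remain.
April 1–10, 2296: 10 days.
Residual: 18 days.
Total: 5497 days.
5497 mod 7 = 2, so 2 days before Friday is Wednesday.

Wednesday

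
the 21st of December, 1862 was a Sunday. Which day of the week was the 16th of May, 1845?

Count forward from the earlier date (May 16, 1845) to the later (December 21, 1862):
From May 16, 1845 to May 16, 1862: 17 years, of which 4 contain a Feb 29 — 13×365 + 4×366 = 6209 days.
May 1862: 31 − 16 = 15 days remain.
Then June (30), July (31), August (31), September (30), October (31), November (30): 30 + 31 + 31 + 30 + 31 + 30 = 183 days.
December 1–21, 1862: 21 days.
Residual: 219 days.
Total: 6428 days.
6428 mod 7 = 2, so 2 days before Sunday is Friday.

Friday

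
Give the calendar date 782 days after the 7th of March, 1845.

the 28th of April, 1847

Count 782 days after March 7, 1845:
March 1845: 31 − 7 = 24 days remain.
Then 24 full months totalling 730 days.
April 1–28, 1847: 28 days.
Total: 24 + 730 + 28 = 782 days.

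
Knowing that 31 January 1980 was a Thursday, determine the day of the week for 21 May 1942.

Count forward from the earlier date (May 21, 1942) to the later (January 31, 1980):
Day-of-year of May 21, 1942: 141.
Day-of-year of January 31, 1980: 31.
1942 has 365 days, so 365 − 141 = 224 days remain in 1942.
Full years 1943–1979: 28 common + 9 leap = 28×365 + 9×366 = 13514 days.
Total: 224 + 13514 + 31 = 13769 days.
13769 is a multiple of 7, so 21 May 1942 falls on the same weekday: Thursday.

Thursday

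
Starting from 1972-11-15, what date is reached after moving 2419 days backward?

1966-04-02

Count 2419 days before November 15, 1972:
Day-of-year of April 2, 1966: 92.
Day-of-year of November 15, 1972: 320.
1966 has 365 days, so 365 − 92 = 273 days remain in 1966.
Full years: 1967: 365; 1968: 366; 1969: 365; 1970: 365; 1971: 365. Sum = 1826.
Total: 273 + 1826 + 320 = 2419 days.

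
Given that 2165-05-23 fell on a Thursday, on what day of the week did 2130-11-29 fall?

Count forward from the earlier date (November 29, 2130) to the later (May 23, 2165):
From November 29, 2130 to November 29, 2164: 34 years, of which 9 contain a Feb 29 — 25×365 + 9×366 = 12419 days.
November 2164: 30 − 29 = 1 day remains.
Then December (31), January (31), February 2165 (28), March (31), April (30): 31 + 31 + 28 + 31 + 30 = 151 days.
May 1–23, 2165: 23 days.
Residual: 175 days.
Total: 12594 days.
12594 mod 7 = 1, so 1 day before Thursday is Wednesday.

Wednesday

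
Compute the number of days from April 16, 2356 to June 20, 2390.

12483

Day-of-year of April 16, 2356: 107.
Day-of-year of June 20, 2390: 171.
2356 has 366 days, so 366 − 107 = 259 days remain in 2356.
Full years 2357–2389: 25 common + 8 leap = 25×365 + 8×366 = 12053 days.
Total: 259 + 12053 + 171 = 12483 days.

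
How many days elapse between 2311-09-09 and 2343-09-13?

From September 9, 2311 to September 9, 2343: 32 years, of which 8 contain a Feb 29 — 24×365 + 8×366 = 11688 days.
Within September 2343: 13 − 9 = 4 days.
Total: 11692 days.

11692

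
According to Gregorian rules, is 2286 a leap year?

No

2286 is not a leap year.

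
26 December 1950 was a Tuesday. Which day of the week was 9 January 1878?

Wednesday

Count forward from the earlier date (January 9, 1878) to the later (December 26, 1950):
From January 9, 1878 to January 9, 1950: 72 years, of which 17 contain a Feb 29 — 55×365 + 17×366 = 26297 days.
(1900 is not a leap year (divisible by 100 but not 400).)
January 1950: 31 − 9 = 22 days remain.
Then 10 full months totalling 303 days.
December 1–26, 1950: 26 days.
Residual: 351 days.
Total: 26648 days.
26648 mod 7 = 6, so 6 days before Tuesday is Wednesday.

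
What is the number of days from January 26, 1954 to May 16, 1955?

January 1954: 31 − 26 = 5 days remain.
Then 15 full months totalling 454 days.
May 1–16, 1955: 16 days.
Total: 5 + 454 + 16 = 475 days.

475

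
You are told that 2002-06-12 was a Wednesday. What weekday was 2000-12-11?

Count forward from the earlier date (December 11, 2000) to the later (June 12, 2002):
December 2000: 31 − 11 = 20 days remain.
Then 17 full months totalling 516 days.
June 1–12, 2002: 12 days.
Total: 20 + 516 + 12 = 548 days.
548 mod 7 = 2, so 2 days before Wednesday is Monday.

Monday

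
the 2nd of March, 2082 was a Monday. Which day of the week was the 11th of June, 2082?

March 2082: 31 − 2 = 29 days remain.
Then April (30), May (31): 30 + 31 = 61 days.
June 1–11, 2082: 11 days.
Total: 29 + 61 + 11 = 101 days.
101 mod 7 = 3, so 3 days after Monday is Thursday.

Thursday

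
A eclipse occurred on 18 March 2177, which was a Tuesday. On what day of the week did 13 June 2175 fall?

Count forward from the earlier date (June 13, 2175) to the later (March 18, 2177):
June 13, 2175 → June 13, 2176: 366 days (2176 is a leap year).
June 2176: 30 − 13 = 17 days remain.
Then July (31), August (31), September (30), October (31), November (30), December (31), January (31), February 2177 (28): 31 + 31 + 30 + 31 + 30 + 31 + 31 + 28 = 243 days.
March 1–18, 2177: 18 days.
Residual: 278 days.
Total: 644 days.
644 is a multiple of 7, so 13 June 2175 falls on the same weekday: Tuesday.

Tuesday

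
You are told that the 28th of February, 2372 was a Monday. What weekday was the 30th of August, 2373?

February 28, 2372 → February 28, 2373: 366 days (2372 is a leap year).
February 2373: 28 − 28 = 0 days remain (2373 is not a leap year, so February has 28 days).
Then March (31), April (30), May (31), June (30), July (31): 31 + 30 + 31 + 30 + 31 = 153 days.
August 1–30, 2373: 30 days.
Residual: 183 days.
Total: 549 days.
549 mod 7 = 3, so 3 days after Monday is Thursday.

Thursday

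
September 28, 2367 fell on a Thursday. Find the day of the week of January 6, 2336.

Monday

Count forward from the earlier date (January 6, 2336) to the later (September 28, 2367):
From January 6, 2336 to January 6, 2367: 31 years, of which 8 contain a Feb 29 — 23×365 + 8×366 = 11323 days.
January 2367: 31 − 6 = 25 days remain.
Then February 2367 (28), March (31), April (30), May (31), June (30), July (31), August (31): 28 + 31 + 30 + 31 + 30 + 31 + 31 = 212 days.
September 1–28, 2367: 28 days.
Residual: 265 days.
Total: 11588 days.
11588 mod 7 = 3, so 3 days before Thursday is Monday.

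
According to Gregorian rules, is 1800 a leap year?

No

1800 is not a leap year (divisible by 100 but not 400).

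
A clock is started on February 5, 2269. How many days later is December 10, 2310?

15282

Day-of-year of February 5, 2269: 36.
Day-of-year of December 10, 2310: 344.
2269 has 365 days, so 365 − 36 = 329 days remain in 2269.
Full years 2270–2309: 31 common + 9 leap = 31×365 + 9×366 = 14609 days.
Total: 329 + 14609 + 344 = 15282 days.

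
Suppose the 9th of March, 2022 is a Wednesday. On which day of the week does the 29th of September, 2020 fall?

Count forward from the earlier date (September 29, 2020) to the later (March 9, 2022):
Day-of-year of September 29, 2020: 273.
Day-of-year of March 9, 2022: 68.
2020 has 366 days, so 366 − 273 = 93 days remain in 2020.
Full years: 2021: 365. Sum = 365.
Total: 93 + 365 + 68 = 526 days.
526 mod 7 = 1, so 1 day before Wednesday is Tuesday.

Tuesday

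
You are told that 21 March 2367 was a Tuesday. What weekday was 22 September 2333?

Friday

Count forward from the earlier date (September 22, 2333) to the later (March 21, 2367):
Day-of-year of September 22, 2333: 265.
Day-of-year of March 21, 2367: 80.
2333 has 365 days, so 365 − 265 = 100 days remain in 2333.
Full years 2334–2366: 25 common + 8 leap = 25×365 + 8×366 = 12053 days.
Total: 100 + 12053 + 80 = 12233 days.
12233 mod 7 = 4, so 4 days before Tuesday is Friday.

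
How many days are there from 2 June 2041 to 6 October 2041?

126

June 2041: 30 − 2 = 28 days remain.
Then July (31), August (31), September (30): 31 + 31 + 30 = 92 days.
October 1–6, 2041: 6 days.
Total: 28 + 92 + 6 = 126 days.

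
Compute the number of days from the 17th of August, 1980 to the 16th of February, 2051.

25750

From August 17, 1980 to August 17, 2050: 70 years, of which 17 contain a Feb 29 — 53×365 + 17×366 = 25567 days.
(2000 is a leap year (divisible by 400).)
August 2050: 31 − 17 = 14 days remain.
Then September (30), October (31), November (30), December (31), January (31): 30 + 31 + 30 + 31 + 31 = 153 days.
February 1–16, 2051: 16 days (2051 is not a leap year).
Residual: 183 days.
Total: 25750 days.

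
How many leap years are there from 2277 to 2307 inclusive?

Years divisible by 4 in [2277, 2307]: 2280, 2284, 2288, 2292, 2296, 2300, 2304.
Of these, 2300 is divisible by 100 but not 400, so not leap.
Leap years: 7 − 1 = 6.

6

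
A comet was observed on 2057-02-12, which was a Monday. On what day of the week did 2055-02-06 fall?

Saturday

Count forward from the earlier date (February 6, 2055) to the later (February 12, 2057):
February 6, 2055 → February 6, 2056: 365 days.
February 6, 2056 → February 6, 2057: 366 days (2056 is a leap year).
Within February 2057: 12 − 6 = 6 days.
Total: 737 days.
737 mod 7 = 2, so 2 days before Monday is Saturday.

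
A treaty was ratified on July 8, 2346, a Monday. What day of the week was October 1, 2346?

July 2346: 31 − 8 = 23 days remain.
Then August (31), September (30): 31 + 30 = 61 days.
October 1, 2346: 1 day.
Total: 23 + 61 + 1 = 85 days.
85 mod 7 = 1, so 1 day after Monday is Tuesday.

Tuesday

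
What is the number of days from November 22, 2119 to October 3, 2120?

316

November 2119: 30 − 22 = 8 days remain.
Then 10 full months totalling 305 days.
October 1–3, 2120: 3 days.
Total: 8 + 305 + 3 = 316 days.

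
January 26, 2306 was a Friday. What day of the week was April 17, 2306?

January 2306: 31 − 26 = 5 days remain.
Then February 2306 (28), March (31): 28 + 31 = 59 days.
April 1–17, 2306: 17 days.
Total: 5 + 59 + 17 = 81 days.
81 mod 7 = 4, so 4 days after Friday is Tuesday.

Tuesday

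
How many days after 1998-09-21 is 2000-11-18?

789

September 1998: 30 − 21 = 9 days remain.
Then 25 full months totalling 762 days.
November 1–18, 2000: 18 days.
Total: 9 + 762 + 18 = 789 days.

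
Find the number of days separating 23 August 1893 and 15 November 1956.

Day-of-year of August 23, 1893: 235.
Day-of-year of November 15, 1956: 320.
1893 has 365 days, so 365 − 235 = 130 days remain in 1893.
Full years 1894–1955: 48 common + 14 leap = 48×365 + 14×366 = 22644 days.
Total: 130 + 22644 + 320 = 23094 days.

23094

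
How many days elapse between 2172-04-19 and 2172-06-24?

66

April 2172: 30 − 19 = 11 days remain.
Then May (31): 31 days.
June 1–24, 2172: 24 days.
Total: 11 + 31 + 24 = 66 days.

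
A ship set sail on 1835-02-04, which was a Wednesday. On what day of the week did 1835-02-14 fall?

Saturday

Within February 1835: 14 − 4 = 10 days.
10 mod 7 = 3, so 3 days after Wednesday is Saturday.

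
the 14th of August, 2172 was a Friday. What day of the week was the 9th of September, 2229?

Day-of-year of August 14, 2172: 227.
Day-of-year of September 9, 2229: 252.
2172 has 366 days, so 366 − 227 = 139 days remain in 2172.
Full years 2173–2228: 43 common + 13 leap = 43×365 + 13×366 = 20453 days.
Total: 139 + 20453 + 252 = 20844 days.
20844 mod 7 = 5, so 5 days after Friday is Wednesday.

Wednesday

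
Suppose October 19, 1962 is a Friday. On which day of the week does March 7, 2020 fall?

From October 19, 1962 to October 19, 2019: 57 years, of which 14 contain a Feb 29 — 43×365 + 14×366 = 20819 days.
(2000 is a leap year (divisible by 400).)
October 2019: 31 − 19 = 12 days remain.
Then November (30), December (31), January (31), February 2020 (29): 30 + 31 + 31 + 29 = 121 days.
March 1–7, 2020: 7 days.
Residual: 140 days.
Total: 20959 days.
20959 mod 7 = 1, so 1 day after Friday is Saturday.

Saturday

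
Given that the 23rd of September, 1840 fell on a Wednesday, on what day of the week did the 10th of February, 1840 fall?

Count forward from the earlier date (February 10, 1840) to the later (September 23, 1840):
February 1840: 29 − 10 = 19 days remain (1840 is a leap year, so February has 29 days).
Then March (31), April (30), May (31), June (30), July (31), August (31): 31 + 30 + 31 + 30 + 31 + 31 = 184 days.
September 1–23, 1840: 23 days.
Total: 19 + 184 + 23 = 226 days.
226 mod 7 = 2, so 2 days before Wednesday is Monday.

Monday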